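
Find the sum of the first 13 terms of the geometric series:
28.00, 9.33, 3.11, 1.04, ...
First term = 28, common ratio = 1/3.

Sₙ = a(1 - rⁿ) / (1 - r)
S_13 = 28(1 - (1/3)^13) / (1 - (1/3))
S_13 = 28(1 - (1/1594323)) / (2/3)
S_13 = 22320508/531441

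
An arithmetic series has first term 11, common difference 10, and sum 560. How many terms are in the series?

Using S = n/2 × [2a + (n-1)d]
560 = n/2 × [2(11) + (n-1)(10)]
560 = n/2 × [22 + 10n - 10]
1120 = n × [12 + 10n]
10n² + (12)n - 1120 = 0
Discriminant: Δ = (12)² - 4(10)(-1120) = 144 + 44800 = 44944
√Δ = 212
n = [-(12) + √Δ] / (2·10) = (-12 + 212) / 20 = 200 / 20 = 10
(The negative root is discarded since n must be a positive integer.)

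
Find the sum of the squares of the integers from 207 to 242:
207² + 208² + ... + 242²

Use ∑_{k=1}^{n} k² = n(n+1)(2n+1)/6, then subtract the first 206 terms.
∑_{k=1}^{242} k² = 242×243×485/6 = 4753485
∑_{k=1}^{206} k² = 206×207×413/6 = 2935191
∑_{k=207}^{242} k² = 4753485 - 2935191 = 1818294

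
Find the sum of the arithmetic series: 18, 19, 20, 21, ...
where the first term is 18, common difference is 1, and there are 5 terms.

Sₙ = n/2 × (first + last)
Last term = a + (n-1)d = 18 + (5-1)×1 = 22
S_5 = 5/2 × (18 + 22)
S_5 = 5/2 × 40 = 100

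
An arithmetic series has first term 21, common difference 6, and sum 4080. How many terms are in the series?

Using S = n/2 × [2a + (n-1)d]
4080 = n/2 × [2(21) + (n-1)(6)]
4080 = n/2 × [42 + 6n - 6]
8160 = n × [36 + 6n]
6n² + (36)n - 8160 = 0
Discriminant: Δ = (36)² - 4(6)(-8160) = 1296 + 195840 = 197136
√Δ = 444
n = [-(36) + √Δ] / (2·6) = (-36 + 444) / 12 = 408 / 12 = 34
(The negative root is discarded since n must be a positive integer.)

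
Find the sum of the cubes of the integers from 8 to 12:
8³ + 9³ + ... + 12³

Use ∑_{k=1}^{n} k³ = [n(n+1)/2]², then subtract the first 7 terms.
∑_{k=1}^{12} k³ = [12×13/2]² = 78² = 6084
∑_{k=1}^{7} k³ = [7×8/2]² = 28² = 784
∑_{k=8}^{12} k³ = 6084 - 784 = 5300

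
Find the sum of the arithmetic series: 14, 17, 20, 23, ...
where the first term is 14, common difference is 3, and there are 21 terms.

Sₙ = n/2 × (first + last)
Last term = a + (n-1)d = 14 + (21-1)×3 = 74
S_21 = 21/2 × (14 + 74)
S_21 = 21/2 × 88 = 924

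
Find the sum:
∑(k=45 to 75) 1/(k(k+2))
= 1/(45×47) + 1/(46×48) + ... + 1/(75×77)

Partial fractions: 1/(k(k+2)) = (1/2)[1/k - 1/(k+2)]
Telescoping leaves the first two and last two terms:
= (1/2)[1/45 + 1/46 - 1/76 - 1/77]
= 107911/12113640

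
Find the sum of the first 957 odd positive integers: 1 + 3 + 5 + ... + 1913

Sum of first n odd numbers = n²
= 957²
= 915849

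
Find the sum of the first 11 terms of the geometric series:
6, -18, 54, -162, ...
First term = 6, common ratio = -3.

Sₙ = a(1 - rⁿ) / (1 - r)
S_11 = 6(1 - (-3)^11) / (1 - (-3))
S_11 = 6(1 - (-177147)) / (4)
S_11 = 265722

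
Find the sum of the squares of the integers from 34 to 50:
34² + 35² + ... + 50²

Use ∑_{k=1}^{n} k² = n(n+1)(2n+1)/6, then subtract the first 33 terms.
∑_{k=1}^{50} k² = 50×51×101/6 = 42925
∑_{k=1}^{33} k² = 33×34×67/6 = 12529
∑_{k=34}^{50} k² = 42925 - 12529 = 30396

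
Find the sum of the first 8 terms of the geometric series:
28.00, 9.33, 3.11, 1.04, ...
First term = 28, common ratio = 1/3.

Sₙ = a(1 - rⁿ) / (1 - r)
S_8 = 28(1 - (1/3)^8) / (1 - (1/3))
S_8 = 28(1 - (1/6561)) / (2/3)
S_8 = 91840/2187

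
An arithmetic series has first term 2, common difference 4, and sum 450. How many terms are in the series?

Using S = n/2 × [2a + (n-1)d]
450 = n/2 × [2(2) + (n-1)(4)]
450 = n/2 × [4 + 4n - 4]
900 = n × [0 + 4n]
4n² + (0)n - 900 = 0
Discriminant: Δ = (0)² - 4(4)(-900) = 0 + 14400 = 14400
√Δ = 120
n = [-(0) + √Δ] / (2·4) = (0 + 120) / 8 = 120 / 8 = 15
(The negative root is discarded since n must be a positive integer.)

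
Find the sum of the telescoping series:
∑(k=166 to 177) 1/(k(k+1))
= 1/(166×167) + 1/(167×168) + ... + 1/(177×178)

Partial fractions: 1/(k(k+1)) = 1/k - 1/(k+1)
The series telescopes:
= (1/166 - 1/167) + (1/167 - 1/168) + ... + (1/177 - 1/178)
= 1/166 - 1/178
= 3/7387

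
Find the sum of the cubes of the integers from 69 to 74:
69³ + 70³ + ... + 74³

Use ∑_{k=1}^{n} k³ = [n(n+1)/2]², then subtract the first 68 terms.
∑_{k=1}^{74} k³ = [74×75/2]² = 2775² = 7700625
∑_{k=1}^{68} k³ = [68×69/2]² = 2346² = 5503716
∑_{k=69}^{74} k³ = 7700625 - 5503716 = 2196909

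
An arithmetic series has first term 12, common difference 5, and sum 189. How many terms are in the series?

Using S = n/2 × [2a + (n-1)d]
189 = n/2 × [2(12) + (n-1)(5)]
189 = n/2 × [24 + 5n - 5]
378 = n × [19 + 5n]
5n² + (19)n - 378 = 0
Discriminant: Δ = (19)² - 4(5)(-378) = 361 + 7560 = 7921
√Δ = 89
n = [-(19) + √Δ] / (2·5) = (-19 + 89) / 10 = 70 / 10 = 7
(The negative root is discarded since n must be a positive integer.)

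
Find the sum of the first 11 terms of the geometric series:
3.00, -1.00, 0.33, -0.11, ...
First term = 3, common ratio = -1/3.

Sₙ = a(1 - rⁿ) / (1 - r)
S_11 = 3(1 - (-1/3)^11) / (1 - (-1/3))
S_11 = 3(1 - (-1/177147)) / (4/3)
S_11 = 44287/19683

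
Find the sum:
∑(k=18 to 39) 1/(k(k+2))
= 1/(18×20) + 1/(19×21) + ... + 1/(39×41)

Partial fractions: 1/(k(k+2)) = (1/2)[1/k - 1/(k+2)]
Telescoping leaves the first two and last two terms:
= (1/2)[1/18 + 1/19 - 1/40 - 1/41]
= 16489/560880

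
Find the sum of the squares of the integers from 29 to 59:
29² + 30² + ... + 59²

Use ∑_{k=1}^{n} k² = n(n+1)(2n+1)/6, then subtract the first 28 terms.
∑_{k=1}^{59} k² = 59×60×119/6 = 70210
∑_{k=1}^{28} k² = 28×29×57/6 = 7714
∑_{k=29}^{59} k² = 70210 - 7714 = 62496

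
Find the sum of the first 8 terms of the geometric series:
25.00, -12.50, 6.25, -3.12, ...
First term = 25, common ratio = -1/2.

Sₙ = a(1 - rⁿ) / (1 - r)
S_8 = 25(1 - (-1/2)^8) / (1 - (-1/2))
S_8 = 25(1 - (1/256)) / (3/2)
S_8 = 2125/128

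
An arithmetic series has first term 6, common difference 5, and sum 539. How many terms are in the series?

Using S = n/2 × [2a + (n-1)d]
539 = n/2 × [2(6) + (n-1)(5)]
539 = n/2 × [12 + 5n - 5]
1078 = n × [7 + 5n]
5n² + (7)n - 1078 = 0
Discriminant: Δ = (7)² - 4(5)(-1078) = 49 + 21560 = 21609
√Δ = 147
n = [-(7) + √Δ] / (2·5) = (-7 + 147) / 10 = 140 / 10 = 14
(The negative root is discarded since n must be a positive integer.)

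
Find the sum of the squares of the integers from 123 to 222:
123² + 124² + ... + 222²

Use ∑_{k=1}^{n} k² = n(n+1)(2n+1)/6, then subtract the first 122 terms.
∑_{k=1}^{222} k² = 222×223×445/6 = 3671695
∑_{k=1}^{122} k² = 122×123×245/6 = 612745
∑_{k=123}^{222} k² = 3671695 - 612745 = 3058950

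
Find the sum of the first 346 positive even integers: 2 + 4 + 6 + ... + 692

Sum of first n even numbers = n(n+1)
= 346×347
= 120062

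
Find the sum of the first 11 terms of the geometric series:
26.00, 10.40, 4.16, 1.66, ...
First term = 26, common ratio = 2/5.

Sₙ = a(1 - rⁿ) / (1 - r)
S_11 = 26(1 - (2/5)^11) / (1 - (2/5))
S_11 = 26(1 - (2048/48828125)) / (3/5)
S_11 = 423159334/9765625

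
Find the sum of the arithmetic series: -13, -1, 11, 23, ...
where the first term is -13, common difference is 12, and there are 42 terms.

Sₙ = n/2 × (first + last)
Last term = a + (n-1)d = -13 + (42-1)×12 = 479
S_42 = 42/2 × (-13 + 479)
S_42 = 42/2 × 466 = 9786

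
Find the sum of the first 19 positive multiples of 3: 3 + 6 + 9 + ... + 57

Factor out 3: = 3(1 + 2 + ... + 19) = 3 × n(n+1)/2
= 3 × 19×20/2
= 3 × 190
= 570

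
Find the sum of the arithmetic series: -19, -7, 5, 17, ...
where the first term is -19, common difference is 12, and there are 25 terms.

Sₙ = n/2 × (first + last)
Last term = a + (n-1)d = -19 + (25-1)×12 = 269
S_25 = 25/2 × (-19 + 269)
S_25 = 25/2 × 250 = 3125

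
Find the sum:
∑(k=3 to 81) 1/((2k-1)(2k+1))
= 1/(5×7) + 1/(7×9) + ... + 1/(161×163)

Partial fractions: 1/((2k-1)(2k+1)) = (1/2)[1/(2k-1) - 1/(2k+1)]
The series telescopes:
= (1/2)[1/5 - 1/163]
= 79/815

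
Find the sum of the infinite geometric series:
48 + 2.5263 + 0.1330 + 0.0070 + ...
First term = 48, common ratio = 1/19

For |r| < 1, S = a / (1 - r)
S = 48 / (1 - (1/19))
S = 48 / (18/19)
S = 152/3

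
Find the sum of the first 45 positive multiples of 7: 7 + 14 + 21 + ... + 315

Factor out 7: = 7(1 + 2 + ... + 45) = 7 × n(n+1)/2
= 7 × 45×46/2
= 7 × 1035
= 7245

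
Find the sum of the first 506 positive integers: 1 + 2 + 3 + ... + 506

Formula: ∑k = n(n+1)/2
= 506×507/2
= 256542/2
= 128271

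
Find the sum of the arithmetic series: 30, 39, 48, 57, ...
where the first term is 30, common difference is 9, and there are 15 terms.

Sₙ = n/2 × (first + last)
Last term = a + (n-1)d = 30 + (15-1)×9 = 156
S_15 = 15/2 × (30 + 156)
S_15 = 15/2 × 186 = 1395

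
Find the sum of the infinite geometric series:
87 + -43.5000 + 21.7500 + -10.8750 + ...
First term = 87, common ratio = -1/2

For |r| < 1, S = a / (1 - r)
S = 87 / (1 - (-1/2))
S = 87 / (3/2)
S = 58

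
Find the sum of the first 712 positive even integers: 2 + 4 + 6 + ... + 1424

Sum of first n even numbers = n(n+1)
= 712×713
= 507656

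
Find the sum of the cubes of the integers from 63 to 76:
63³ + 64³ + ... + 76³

Use ∑_{k=1}^{n} k³ = [n(n+1)/2]², then subtract the first 62 terms.
∑_{k=1}^{76} k³ = [76×77/2]² = 2926² = 8561476
∑_{k=1}^{62} k³ = [62×63/2]² = 1953² = 3814209
∑_{k=63}^{76} k³ = 8561476 - 3814209 = 4747267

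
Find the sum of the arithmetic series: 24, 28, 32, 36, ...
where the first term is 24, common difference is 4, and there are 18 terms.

Sₙ = n/2 × (first + last)
Last term = a + (n-1)d = 24 + (18-1)×4 = 92
S_18 = 18/2 × (24 + 92)
S_18 = 18/2 × 116 = 1044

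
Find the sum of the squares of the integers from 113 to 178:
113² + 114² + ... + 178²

Use ∑_{k=1}^{n} k² = n(n+1)(2n+1)/6, then subtract the first 112 terms.
∑_{k=1}^{178} k² = 178×179×357/6 = 1895789
∑_{k=1}^{112} k² = 112×113×225/6 = 474600
∑_{k=113}^{178} k² = 1895789 - 474600 = 1421189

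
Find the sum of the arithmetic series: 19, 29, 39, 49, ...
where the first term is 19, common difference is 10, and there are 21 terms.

Sₙ = n/2 × (first + last)
Last term = a + (n-1)d = 19 + (21-1)×10 = 219
S_21 = 21/2 × (19 + 219)
S_21 = 21/2 × 238 = 2499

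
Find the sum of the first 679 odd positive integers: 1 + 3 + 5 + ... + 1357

Sum of first n odd numbers = n²
= 679²
= 461041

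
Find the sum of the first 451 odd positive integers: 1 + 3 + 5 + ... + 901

Sum of first n odd numbers = n²
= 451²
= 203401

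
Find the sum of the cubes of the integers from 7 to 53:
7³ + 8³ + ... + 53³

Use ∑_{k=1}^{n} k³ = [n(n+1)/2]², then subtract the first 6 terms.
∑_{k=1}^{53} k³ = [53×54/2]² = 1431² = 2047761
∑_{k=1}^{6} k³ = [6×7/2]² = 21² = 441
∑_{k=7}^{53} k³ = 2047761 - 441 = 2047320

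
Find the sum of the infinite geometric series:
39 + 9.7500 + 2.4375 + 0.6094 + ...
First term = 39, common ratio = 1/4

For |r| < 1, S = a / (1 - r)
S = 39 / (1 - (1/4))
S = 39 / (3/4)
S = 52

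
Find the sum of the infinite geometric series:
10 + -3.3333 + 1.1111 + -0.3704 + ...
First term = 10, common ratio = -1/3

For |r| < 1, S = a / (1 - r)
S = 10 / (1 - (-1/3))
S = 10 / (4/3)
S = 15/2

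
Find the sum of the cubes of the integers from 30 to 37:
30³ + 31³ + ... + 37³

Use ∑_{k=1}^{n} k³ = [n(n+1)/2]², then subtract the first 29 terms.
∑_{k=1}^{37} k³ = [37×38/2]² = 703² = 494209
∑_{k=1}^{29} k³ = [29×30/2]² = 435² = 189225
∑_{k=30}^{37} k³ = 494209 - 189225 = 304984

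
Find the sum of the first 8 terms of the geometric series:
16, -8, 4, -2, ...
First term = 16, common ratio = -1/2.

Sₙ = a(1 - rⁿ) / (1 - r)
S_8 = 16(1 - (-1/2)^8) / (1 - (-1/2))
S_8 = 16(1 - (1/256)) / (3/2)
S_8 = 85/8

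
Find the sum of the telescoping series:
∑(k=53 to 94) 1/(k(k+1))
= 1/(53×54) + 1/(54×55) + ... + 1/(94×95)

Partial fractions: 1/(k(k+1)) = 1/k - 1/(k+1)
The series telescopes:
= (1/53 - 1/54) + (1/54 - 1/55) + ... + (1/94 - 1/95)
= 1/53 - 1/95
= 42/5035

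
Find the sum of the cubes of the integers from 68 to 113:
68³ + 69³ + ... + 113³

Use ∑_{k=1}^{n} k³ = [n(n+1)/2]², then subtract the first 67 terms.
∑_{k=1}^{113} k³ = [113×114/2]² = 6441² = 41486481
∑_{k=1}^{67} k³ = [67×68/2]² = 2278² = 5189284
∑_{k=68}^{113} k³ = 41486481 - 5189284 = 36297197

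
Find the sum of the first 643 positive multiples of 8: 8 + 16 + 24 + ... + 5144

Factor out 8: = 8(1 + 2 + ... + 643) = 8 × n(n+1)/2
= 8 × 643×644/2
= 8 × 207046
= 1656368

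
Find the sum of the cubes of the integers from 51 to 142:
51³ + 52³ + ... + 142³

Use ∑_{k=1}^{n} k³ = [n(n+1)/2]², then subtract the first 50 terms.
∑_{k=1}^{142} k³ = [142×143/2]² = 10153² = 103083409
∑_{k=1}^{50} k³ = [50×51/2]² = 1275² = 1625625
∑_{k=51}^{142} k³ = 103083409 - 1625625 = 101457784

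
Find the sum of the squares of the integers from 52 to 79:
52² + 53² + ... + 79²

Use ∑_{k=1}^{n} k² = n(n+1)(2n+1)/6, then subtract the first 51 terms.
∑_{k=1}^{79} k² = 79×80×159/6 = 167480
∑_{k=1}^{51} k² = 51×52×103/6 = 45526
∑_{k=52}^{79} k² = 167480 - 45526 = 121954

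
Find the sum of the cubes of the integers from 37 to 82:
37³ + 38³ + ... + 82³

Use ∑_{k=1}^{n} k³ = [n(n+1)/2]², then subtract the first 36 terms.
∑_{k=1}^{82} k³ = [82×83/2]² = 3403² = 11580409
∑_{k=1}^{36} k³ = [36×37/2]² = 666² = 443556
∑_{k=37}^{82} k³ = 11580409 - 443556 = 11136853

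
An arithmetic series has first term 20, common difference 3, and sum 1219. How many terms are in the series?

Using S = n/2 × [2a + (n-1)d]
1219 = n/2 × [2(20) + (n-1)(3)]
1219 = n/2 × [40 + 3n - 3]
2438 = n × [37 + 3n]
3n² + (37)n - 2438 = 0
Discriminant: Δ = (37)² - 4(3)(-2438) = 1369 + 29256 = 30625
√Δ = 175
n = [-(37) + √Δ] / (2·3) = (-37 + 175) / 6 = 138 / 6 = 23
(The negative root is discarded since n must be a positive integer.)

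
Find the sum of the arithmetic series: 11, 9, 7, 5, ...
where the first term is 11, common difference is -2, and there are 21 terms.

Sₙ = n/2 × (first + last)
Last term = a + (n-1)d = 11 + (21-1)×(-2) = -29
S_21 = 21/2 × (11 + (-29))
S_21 = 21/2 × (-18) = -189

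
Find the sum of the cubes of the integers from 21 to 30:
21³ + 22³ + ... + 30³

Use ∑_{k=1}^{n} k³ = [n(n+1)/2]², then subtract the first 20 terms.
∑_{k=1}^{30} k³ = [30×31/2]² = 465² = 216225
∑_{k=1}^{20} k³ = [20×21/2]² = 210² = 44100
∑_{k=21}^{30} k³ = 216225 - 44100 = 172125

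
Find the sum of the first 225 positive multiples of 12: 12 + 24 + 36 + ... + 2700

Factor out 12: = 12(1 + 2 + ... + 225) = 12 × n(n+1)/2
= 12 × 225×226/2
= 12 × 25425
= 305100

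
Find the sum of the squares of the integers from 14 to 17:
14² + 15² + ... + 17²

Use ∑_{k=1}^{n} k² = n(n+1)(2n+1)/6, then subtract the first 13 terms.
∑_{k=1}^{17} k² = 17×18×35/6 = 1785
∑_{k=1}^{13} k² = 13×14×27/6 = 819
∑_{k=14}^{17} k² = 1785 - 819 = 966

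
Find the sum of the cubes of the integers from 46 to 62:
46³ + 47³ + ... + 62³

Use ∑_{k=1}^{n} k³ = [n(n+1)/2]², then subtract the first 45 terms.
∑_{k=1}^{62} k³ = [62×63/2]² = 1953² = 3814209
∑_{k=1}^{45} k³ = [45×46/2]² = 1035² = 1071225
∑_{k=46}^{62} k³ = 3814209 - 1071225 = 2742984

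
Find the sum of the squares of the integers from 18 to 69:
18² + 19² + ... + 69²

Use ∑_{k=1}^{n} k² = n(n+1)(2n+1)/6, then subtract the first 17 terms.
∑_{k=1}^{69} k² = 69×70×139/6 = 111895
∑_{k=1}^{17} k² = 17×18×35/6 = 1785
∑_{k=18}^{69} k² = 111895 - 1785 = 110110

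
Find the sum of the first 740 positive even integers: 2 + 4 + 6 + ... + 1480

Sum of first n even numbers = n(n+1)
= 740×741
= 548340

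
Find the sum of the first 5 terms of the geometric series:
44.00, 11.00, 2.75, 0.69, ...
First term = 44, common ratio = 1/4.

Sₙ = a(1 - rⁿ) / (1 - r)
S_5 = 44(1 - (1/4)^5) / (1 - (1/4))
S_5 = 44(1 - (1/1024)) / (3/4)
S_5 = 3751/64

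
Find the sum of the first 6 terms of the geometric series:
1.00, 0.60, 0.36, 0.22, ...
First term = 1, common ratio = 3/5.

Sₙ = a(1 - rⁿ) / (1 - r)
S_6 = 1(1 - (3/5)^6) / (1 - (3/5))
S_6 = 1(1 - (729/15625)) / (2/5)
S_6 = 7448/3125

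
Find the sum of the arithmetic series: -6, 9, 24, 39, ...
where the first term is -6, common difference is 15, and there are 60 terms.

Sₙ = n/2 × (first + last)
Last term = a + (n-1)d = -6 + (60-1)×15 = 879
S_60 = 60/2 × (-6 + 879)
S_60 = 60/2 × 873 = 26190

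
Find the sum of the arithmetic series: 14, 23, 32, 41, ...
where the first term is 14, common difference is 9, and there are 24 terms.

Sₙ = n/2 × (first + last)
Last term = a + (n-1)d = 14 + (24-1)×9 = 221
S_24 = 24/2 × (14 + 221)
S_24 = 24/2 × 235 = 2820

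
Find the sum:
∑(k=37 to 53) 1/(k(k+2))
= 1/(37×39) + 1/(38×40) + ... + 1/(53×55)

Partial fractions: 1/(k(k+2)) = (1/2)[1/k - 1/(k+2)]
Telescoping leaves the first two and last two terms:
= (1/2)[1/37 + 1/38 - 1/54 - 1/55]
= 8687/1043955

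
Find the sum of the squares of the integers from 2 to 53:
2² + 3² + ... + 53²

Use ∑_{k=1}^{n} k² = n(n+1)(2n+1)/6, then subtract the first 1 terms.
∑_{k=1}^{53} k² = 53×54×107/6 = 51039
∑_{k=1}^{1} k² = 1×2×3/6 = 1
∑_{k=2}^{53} k² = 51039 - 1 = 51038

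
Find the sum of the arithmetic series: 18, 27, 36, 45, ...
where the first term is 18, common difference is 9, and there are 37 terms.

Sₙ = n/2 × (first + last)
Last term = a + (n-1)d = 18 + (37-1)×9 = 342
S_37 = 37/2 × (18 + 342)
S_37 = 37/2 × 360 = 6660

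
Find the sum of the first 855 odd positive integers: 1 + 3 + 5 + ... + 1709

Sum of first n odd numbers = n²
= 855²
= 731025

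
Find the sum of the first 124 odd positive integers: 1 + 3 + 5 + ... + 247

Sum of first n odd numbers = n²
= 124²
= 15376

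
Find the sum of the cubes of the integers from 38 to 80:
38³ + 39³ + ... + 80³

Use ∑_{k=1}^{n} k³ = [n(n+1)/2]², then subtract the first 37 terms.
∑_{k=1}^{80} k³ = [80×81/2]² = 3240² = 10497600
∑_{k=1}^{37} k³ = [37×38/2]² = 703² = 494209
∑_{k=38}^{80} k³ = 10497600 - 494209 = 10003391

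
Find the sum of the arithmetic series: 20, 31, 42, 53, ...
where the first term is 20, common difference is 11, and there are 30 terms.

Sₙ = n/2 × (first + last)
Last term = a + (n-1)d = 20 + (30-1)×11 = 339
S_30 = 30/2 × (20 + 339)
S_30 = 30/2 × 359 = 5385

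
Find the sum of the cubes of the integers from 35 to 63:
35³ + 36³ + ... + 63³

Use ∑_{k=1}^{n} k³ = [n(n+1)/2]², then subtract the first 34 terms.
∑_{k=1}^{63} k³ = [63×64/2]² = 2016² = 4064256
∑_{k=1}^{34} k³ = [34×35/2]² = 595² = 354025
∑_{k=35}^{63} k³ = 4064256 - 354025 = 3710231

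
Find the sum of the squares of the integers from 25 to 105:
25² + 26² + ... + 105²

Use ∑_{k=1}^{n} k² = n(n+1)(2n+1)/6, then subtract the first 24 terms.
∑_{k=1}^{105} k² = 105×106×211/6 = 391405
∑_{k=1}^{24} k² = 24×25×49/6 = 4900
∑_{k=25}^{105} k² = 391405 - 4900 = 386505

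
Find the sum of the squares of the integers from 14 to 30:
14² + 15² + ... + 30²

Use ∑_{k=1}^{n} k² = n(n+1)(2n+1)/6, then subtract the first 13 terms.
∑_{k=1}^{30} k² = 30×31×61/6 = 9455
∑_{k=1}^{13} k² = 13×14×27/6 = 819
∑_{k=14}^{30} k² = 9455 - 819 = 8636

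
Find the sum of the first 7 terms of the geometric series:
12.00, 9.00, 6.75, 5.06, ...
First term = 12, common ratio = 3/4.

Sₙ = a(1 - rⁿ) / (1 - r)
S_7 = 12(1 - (3/4)^7) / (1 - (3/4))
S_7 = 12(1 - (2187/16384)) / (1/4)
S_7 = 42591/1024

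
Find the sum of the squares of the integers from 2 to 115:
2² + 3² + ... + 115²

Use ∑_{k=1}^{n} k² = n(n+1)(2n+1)/6, then subtract the first 1 terms.
∑_{k=1}^{115} k² = 115×116×231/6 = 513590
∑_{k=1}^{1} k² = 1×2×3/6 = 1
∑_{k=2}^{115} k² = 513590 - 1 = 513589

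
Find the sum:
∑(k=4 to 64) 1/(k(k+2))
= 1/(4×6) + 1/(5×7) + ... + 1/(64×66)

Partial fractions: 1/(k(k+2)) = (1/2)[1/k - 1/(k+2)]
Telescoping leaves the first two and last two terms:
= (1/2)[1/4 + 1/5 - 1/65 - 1/66]
= 3599/17160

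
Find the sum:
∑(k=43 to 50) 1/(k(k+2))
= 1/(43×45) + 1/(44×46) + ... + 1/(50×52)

Partial fractions: 1/(k(k+2)) = (1/2)[1/k - 1/(k+2)]
Telescoping leaves the first two and last two terms:
= (1/2)[1/43 + 1/44 - 1/51 - 1/52]
= 4481/1254396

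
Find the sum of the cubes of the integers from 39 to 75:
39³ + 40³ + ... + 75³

Use ∑_{k=1}^{n} k³ = [n(n+1)/2]², then subtract the first 38 terms.
∑_{k=1}^{75} k³ = [75×76/2]² = 2850² = 8122500
∑_{k=1}^{38} k³ = [38×39/2]² = 741² = 549081
∑_{k=39}^{75} k³ = 8122500 - 549081 = 7573419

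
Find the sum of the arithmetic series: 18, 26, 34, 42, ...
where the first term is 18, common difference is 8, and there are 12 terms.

Sₙ = n/2 × (first + last)
Last term = a + (n-1)d = 18 + (12-1)×8 = 106
S_12 = 12/2 × (18 + 106)
S_12 = 12/2 × 124 = 744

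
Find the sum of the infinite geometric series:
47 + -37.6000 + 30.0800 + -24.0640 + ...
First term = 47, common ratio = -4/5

For |r| < 1, S = a / (1 - r)
S = 47 / (1 - (-4/5))
S = 47 / (9/5)
S = 235/9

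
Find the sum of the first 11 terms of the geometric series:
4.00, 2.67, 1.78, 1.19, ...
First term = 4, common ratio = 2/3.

Sₙ = a(1 - rⁿ) / (1 - r)
S_11 = 4(1 - (2/3)^11) / (1 - (2/3))
S_11 = 4(1 - (2048/177147)) / (1/3)
S_11 = 700396/59049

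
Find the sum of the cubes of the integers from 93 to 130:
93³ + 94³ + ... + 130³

Use ∑_{k=1}^{n} k³ = [n(n+1)/2]², then subtract the first 92 terms.
∑_{k=1}^{130} k³ = [130×131/2]² = 8515² = 72505225
∑_{k=1}^{92} k³ = [92×93/2]² = 4278² = 18301284
∑_{k=93}^{130} k³ = 72505225 - 18301284 = 54203941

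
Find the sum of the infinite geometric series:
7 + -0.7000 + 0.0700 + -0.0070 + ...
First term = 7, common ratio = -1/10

For |r| < 1, S = a / (1 - r)
S = 7 / (1 - (-1/10))
S = 7 / (11/10)
S = 70/11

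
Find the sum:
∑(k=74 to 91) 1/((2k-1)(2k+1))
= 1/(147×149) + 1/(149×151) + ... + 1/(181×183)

Partial fractions: 1/((2k-1)(2k+1)) = (1/2)[1/(2k-1) - 1/(2k+1)]
The series telescopes:
= (1/2)[1/147 - 1/183]
= 2/2989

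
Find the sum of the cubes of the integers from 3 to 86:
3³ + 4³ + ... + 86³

Use ∑_{k=1}^{n} k³ = [n(n+1)/2]², then subtract the first 2 terms.
∑_{k=1}^{86} k³ = [86×87/2]² = 3741² = 13995081
∑_{k=1}^{2} k³ = [2×3/2]² = 3² = 9
∑_{k=3}^{86} k³ = 13995081 - 9 = 13995072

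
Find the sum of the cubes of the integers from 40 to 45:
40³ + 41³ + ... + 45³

Use ∑_{k=1}^{n} k³ = [n(n+1)/2]², then subtract the first 39 terms.
∑_{k=1}^{45} k³ = [45×46/2]² = 1035² = 1071225
∑_{k=1}^{39} k³ = [39×40/2]² = 780² = 608400
∑_{k=40}^{45} k³ = 1071225 - 608400 = 462825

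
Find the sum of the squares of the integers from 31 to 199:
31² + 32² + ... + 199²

Use ∑_{k=1}^{n} k² = n(n+1)(2n+1)/6, then subtract the first 30 terms.
∑_{k=1}^{199} k² = 199×200×399/6 = 2646700
∑_{k=1}^{30} k² = 30×31×61/6 = 9455
∑_{k=31}^{199} k² = 2646700 - 9455 = 2637245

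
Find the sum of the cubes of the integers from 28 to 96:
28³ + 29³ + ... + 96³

Use ∑_{k=1}^{n} k³ = [n(n+1)/2]², then subtract the first 27 terms.
∑_{k=1}^{96} k³ = [96×97/2]² = 4656² = 21678336
∑_{k=1}^{27} k³ = [27×28/2]² = 378² = 142884
∑_{k=28}^{96} k³ = 21678336 - 142884 = 21535452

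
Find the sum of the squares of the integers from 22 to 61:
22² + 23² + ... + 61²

Use ∑_{k=1}^{n} k² = n(n+1)(2n+1)/6, then subtract the first 21 terms.
∑_{k=1}^{61} k² = 61×62×123/6 = 77531
∑_{k=1}^{21} k² = 21×22×43/6 = 3311
∑_{k=22}^{61} k² = 77531 - 3311 = 74220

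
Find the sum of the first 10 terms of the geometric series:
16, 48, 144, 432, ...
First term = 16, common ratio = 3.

Sₙ = a(1 - rⁿ) / (1 - r)
S_10 = 16(1 - 3^10) / (1 - 3)
S_10 = 16(1 - 59049) / (-2)
S_10 = 472384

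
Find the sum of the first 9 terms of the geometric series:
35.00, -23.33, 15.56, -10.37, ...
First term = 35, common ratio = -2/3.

Sₙ = a(1 - rⁿ) / (1 - r)
S_9 = 35(1 - (-2/3)^9) / (1 - (-2/3))
S_9 = 35(1 - (-512/19683)) / (5/3)
S_9 = 141365/6561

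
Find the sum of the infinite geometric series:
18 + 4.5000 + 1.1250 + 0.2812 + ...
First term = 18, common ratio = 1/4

For |r| < 1, S = a / (1 - r)
S = 18 / (1 - (1/4))
S = 18 / (3/4)
S = 24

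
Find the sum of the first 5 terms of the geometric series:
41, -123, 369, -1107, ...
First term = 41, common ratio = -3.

Sₙ = a(1 - rⁿ) / (1 - r)
S_5 = 41(1 - (-3)^5) / (1 - (-3))
S_5 = 41(1 - (-243)) / (4)
S_5 = 2501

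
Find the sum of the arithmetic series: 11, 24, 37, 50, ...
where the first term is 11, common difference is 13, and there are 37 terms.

Sₙ = n/2 × (first + last)
Last term = a + (n-1)d = 11 + (37-1)×13 = 479
S_37 = 37/2 × (11 + 479)
S_37 = 37/2 × 490 = 9065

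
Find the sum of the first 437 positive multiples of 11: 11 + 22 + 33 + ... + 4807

Factor out 11: = 11(1 + 2 + ... + 437) = 11 × n(n+1)/2
= 11 × 437×438/2
= 11 × 95703
= 1052733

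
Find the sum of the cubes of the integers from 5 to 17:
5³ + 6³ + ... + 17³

Use ∑_{k=1}^{n} k³ = [n(n+1)/2]², then subtract the first 4 terms.
∑_{k=1}^{17} k³ = [17×18/2]² = 153² = 23409
∑_{k=1}^{4} k³ = [4×5/2]² = 10² = 100
∑_{k=5}^{17} k³ = 23409 - 100 = 23309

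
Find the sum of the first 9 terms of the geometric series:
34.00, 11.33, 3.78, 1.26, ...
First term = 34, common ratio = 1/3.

Sₙ = a(1 - rⁿ) / (1 - r)
S_9 = 34(1 - (1/3)^9) / (1 - (1/3))
S_9 = 34(1 - (1/19683)) / (2/3)
S_9 = 334594/6561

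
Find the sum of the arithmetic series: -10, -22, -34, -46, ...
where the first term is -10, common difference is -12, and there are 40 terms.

Sₙ = n/2 × (first + last)
Last term = a + (n-1)d = -10 + (40-1)×(-12) = -478
S_40 = 40/2 × (-10 + (-478))
S_40 = 40/2 × (-488) = -9760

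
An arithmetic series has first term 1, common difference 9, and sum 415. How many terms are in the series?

Using S = n/2 × [2a + (n-1)d]
415 = n/2 × [2(1) + (n-1)(9)]
415 = n/2 × [2 + 9n - 9]
830 = n × [-7 + 9n]
9n² + (-7)n - 830 = 0
Discriminant: Δ = (-7)² - 4(9)(-830) = 49 + 29880 = 29929
√Δ = 173
n = [-(-7) + √Δ] / (2·9) = (7 + 173) / 18 = 180 / 18 = 10
(The negative root is discarded since n must be a positive integer.)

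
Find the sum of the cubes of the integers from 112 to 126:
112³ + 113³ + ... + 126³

Use ∑_{k=1}^{n} k³ = [n(n+1)/2]², then subtract the first 111 terms.
∑_{k=1}^{126} k³ = [126×127/2]² = 8001² = 64016001
∑_{k=1}^{111} k³ = [111×112/2]² = 6216² = 38638656
∑_{k=112}^{126} k³ = 64016001 - 38638656 = 25377345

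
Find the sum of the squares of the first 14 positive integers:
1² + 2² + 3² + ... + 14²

Formula: ∑k² = n(n+1)(2n+1)/6
= 14×15×29/6
= 6090/6
= 1015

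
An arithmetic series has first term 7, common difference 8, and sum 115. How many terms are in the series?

Using S = n/2 × [2a + (n-1)d]
115 = n/2 × [2(7) + (n-1)(8)]
115 = n/2 × [14 + 8n - 8]
230 = n × [6 + 8n]
8n² + (6)n - 230 = 0
Discriminant: Δ = (6)² - 4(8)(-230) = 36 + 7360 = 7396
√Δ = 86
n = [-(6) + √Δ] / (2·8) = (-6 + 86) / 16 = 80 / 16 = 5
(The negative root is discarded since n must be a positive integer.)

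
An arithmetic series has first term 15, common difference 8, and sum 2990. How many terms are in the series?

Using S = n/2 × [2a + (n-1)d]
2990 = n/2 × [2(15) + (n-1)(8)]
2990 = n/2 × [30 + 8n - 8]
5980 = n × [22 + 8n]
8n² + (22)n - 5980 = 0
Discriminant: Δ = (22)² - 4(8)(-5980) = 484 + 191360 = 191844
√Δ = 438
n = [-(22) + √Δ] / (2·8) = (-22 + 438) / 16 = 416 / 16 = 26
(The negative root is discarded since n must be a positive integer.)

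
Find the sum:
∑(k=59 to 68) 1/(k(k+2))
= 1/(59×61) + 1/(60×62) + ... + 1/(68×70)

Partial fractions: 1/(k(k+2)) = (1/2)[1/k - 1/(k+2)]
Telescoping leaves the first two and last two terms:
= (1/2)[1/59 + 1/60 - 1/69 - 1/70]
= 919/379960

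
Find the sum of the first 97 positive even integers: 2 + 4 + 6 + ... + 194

Sum of first n even numbers = n(n+1)
= 97×98
= 9506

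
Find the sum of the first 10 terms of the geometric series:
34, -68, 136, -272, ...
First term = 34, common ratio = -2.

Sₙ = a(1 - rⁿ) / (1 - r)
S_10 = 34(1 - (-2)^10) / (1 - (-2))
S_10 = 34(1 - 1024) / (3)
S_10 = -11594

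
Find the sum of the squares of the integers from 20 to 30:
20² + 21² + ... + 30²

Use ∑_{k=1}^{n} k² = n(n+1)(2n+1)/6, then subtract the first 19 terms.
∑_{k=1}^{30} k² = 30×31×61/6 = 9455
∑_{k=1}^{19} k² = 19×20×39/6 = 2470
∑_{k=20}^{30} k² = 9455 - 2470 = 6985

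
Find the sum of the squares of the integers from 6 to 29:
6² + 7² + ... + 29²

Use ∑_{k=1}^{n} k² = n(n+1)(2n+1)/6, then subtract the first 5 terms.
∑_{k=1}^{29} k² = 29×30×59/6 = 8555
∑_{k=1}^{5} k² = 5×6×11/6 = 55
∑_{k=6}^{29} k² = 8555 - 55 = 8500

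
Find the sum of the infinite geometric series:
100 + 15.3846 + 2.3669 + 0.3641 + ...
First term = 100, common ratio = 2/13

For |r| < 1, S = a / (1 - r)
S = 100 / (1 - (2/13))
S = 100 / (11/13)
S = 1300/11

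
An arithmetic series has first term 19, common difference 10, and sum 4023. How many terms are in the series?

Using S = n/2 × [2a + (n-1)d]
4023 = n/2 × [2(19) + (n-1)(10)]
4023 = n/2 × [38 + 10n - 10]
8046 = n × [28 + 10n]
10n² + (28)n - 8046 = 0
Discriminant: Δ = (28)² - 4(10)(-8046) = 784 + 321840 = 322624
√Δ = 568
n = [-(28) + √Δ] / (2·10) = (-28 + 568) / 20 = 540 / 20 = 27
(The negative root is discarded since n must be a positive integer.)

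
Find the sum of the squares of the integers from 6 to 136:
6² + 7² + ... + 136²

Use ∑_{k=1}^{n} k² = n(n+1)(2n+1)/6, then subtract the first 5 terms.
∑_{k=1}^{136} k² = 136×137×273/6 = 847756
∑_{k=1}^{5} k² = 5×6×11/6 = 55
∑_{k=6}^{136} k² = 847756 - 55 = 847701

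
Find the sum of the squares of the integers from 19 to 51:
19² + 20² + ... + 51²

Use ∑_{k=1}^{n} k² = n(n+1)(2n+1)/6, then subtract the first 18 terms.
∑_{k=1}^{51} k² = 51×52×103/6 = 45526
∑_{k=1}^{18} k² = 18×19×37/6 = 2109
∑_{k=19}^{51} k² = 45526 - 2109 = 43417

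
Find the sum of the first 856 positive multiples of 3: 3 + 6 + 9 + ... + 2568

Factor out 3: = 3(1 + 2 + ... + 856) = 3 × n(n+1)/2
= 3 × 856×857/2
= 3 × 366796
= 1100388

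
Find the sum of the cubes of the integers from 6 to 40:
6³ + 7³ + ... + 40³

Use ∑_{k=1}^{n} k³ = [n(n+1)/2]², then subtract the first 5 terms.
∑_{k=1}^{40} k³ = [40×41/2]² = 820² = 672400
∑_{k=1}^{5} k³ = [5×6/2]² = 15² = 225
∑_{k=6}^{40} k³ = 672400 - 225 = 672175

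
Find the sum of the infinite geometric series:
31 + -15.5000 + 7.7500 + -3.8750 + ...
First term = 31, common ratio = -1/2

For |r| < 1, S = a / (1 - r)
S = 31 / (1 - (-1/2))
S = 31 / (3/2)
S = 62/3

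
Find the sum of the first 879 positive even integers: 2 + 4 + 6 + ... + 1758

Sum of first n even numbers = n(n+1)
= 879×880
= 773520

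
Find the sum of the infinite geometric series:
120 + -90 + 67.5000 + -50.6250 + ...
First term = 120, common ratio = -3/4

For |r| < 1, S = a / (1 - r)
S = 120 / (1 - (-3/4))
S = 120 / (7/4)
S = 480/7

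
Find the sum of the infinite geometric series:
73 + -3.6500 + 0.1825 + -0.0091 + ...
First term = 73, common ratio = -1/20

For |r| < 1, S = a / (1 - r)
S = 73 / (1 - (-1/20))
S = 73 / (21/20)
S = 1460/21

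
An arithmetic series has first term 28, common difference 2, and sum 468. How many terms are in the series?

Using S = n/2 × [2a + (n-1)d]
468 = n/2 × [2(28) + (n-1)(2)]
468 = n/2 × [56 + 2n - 2]
936 = n × [54 + 2n]
2n² + (54)n - 936 = 0
Discriminant: Δ = (54)² - 4(2)(-936) = 2916 + 7488 = 10404
√Δ = 102
n = [-(54) + √Δ] / (2·2) = (-54 + 102) / 4 = 48 / 4 = 12
(The negative root is discarded since n must be a positive integer.)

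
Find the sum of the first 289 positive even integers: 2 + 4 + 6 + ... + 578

Sum of first n even numbers = n(n+1)
= 289×290
= 83810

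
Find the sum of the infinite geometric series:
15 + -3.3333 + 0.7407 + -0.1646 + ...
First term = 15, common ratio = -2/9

For |r| < 1, S = a / (1 - r)
S = 15 / (1 - (-2/9))
S = 15 / (11/9)
S = 135/11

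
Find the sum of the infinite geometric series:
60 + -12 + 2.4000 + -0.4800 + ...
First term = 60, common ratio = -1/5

For |r| < 1, S = a / (1 - r)
S = 60 / (1 - (-1/5))
S = 60 / (6/5)
S = 50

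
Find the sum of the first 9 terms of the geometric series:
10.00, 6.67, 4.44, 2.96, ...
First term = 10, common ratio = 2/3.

Sₙ = a(1 - rⁿ) / (1 - r)
S_9 = 10(1 - (2/3)^9) / (1 - (2/3))
S_9 = 10(1 - (512/19683)) / (1/3)
S_9 = 191710/6561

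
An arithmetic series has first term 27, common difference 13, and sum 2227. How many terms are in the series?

Using S = n/2 × [2a + (n-1)d]
2227 = n/2 × [2(27) + (n-1)(13)]
2227 = n/2 × [54 + 13n - 13]
4454 = n × [41 + 13n]
13n² + (41)n - 4454 = 0
Discriminant: Δ = (41)² - 4(13)(-4454) = 1681 + 231608 = 233289
√Δ = 483
n = [-(41) + √Δ] / (2·13) = (-41 + 483) / 26 = 442 / 26 = 17
(The negative root is discarded since n must be a positive integer.)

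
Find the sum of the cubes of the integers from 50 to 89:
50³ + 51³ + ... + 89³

Use ∑_{k=1}^{n} k³ = [n(n+1)/2]², then subtract the first 49 terms.
∑_{k=1}^{89} k³ = [89×90/2]² = 4005² = 16040025
∑_{k=1}^{49} k³ = [49×50/2]² = 1225² = 1500625
∑_{k=50}^{89} k³ = 16040025 - 1500625 = 14539400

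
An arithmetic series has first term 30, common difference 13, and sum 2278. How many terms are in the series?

Using S = n/2 × [2a + (n-1)d]
2278 = n/2 × [2(30) + (n-1)(13)]
2278 = n/2 × [60 + 13n - 13]
4556 = n × [47 + 13n]
13n² + (47)n - 4556 = 0
Discriminant: Δ = (47)² - 4(13)(-4556) = 2209 + 236912 = 239121
√Δ = 489
n = [-(47) + √Δ] / (2·13) = (-47 + 489) / 26 = 442 / 26 = 17
(The negative root is discarded since n must be a positive integer.)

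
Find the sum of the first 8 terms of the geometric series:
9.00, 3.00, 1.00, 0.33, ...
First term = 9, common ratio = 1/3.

Sₙ = a(1 - rⁿ) / (1 - r)
S_8 = 9(1 - (1/3)^8) / (1 - (1/3))
S_8 = 9(1 - (1/6561)) / (2/3)
S_8 = 3280/243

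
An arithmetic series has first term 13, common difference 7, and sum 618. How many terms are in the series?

Using S = n/2 × [2a + (n-1)d]
618 = n/2 × [2(13) + (n-1)(7)]
618 = n/2 × [26 + 7n - 7]
1236 = n × [19 + 7n]
7n² + (19)n - 1236 = 0
Discriminant: Δ = (19)² - 4(7)(-1236) = 361 + 34608 = 34969
√Δ = 187
n = [-(19) + √Δ] / (2·7) = (-19 + 187) / 14 = 168 / 14 = 12
(The negative root is discarded since n must be a positive integer.)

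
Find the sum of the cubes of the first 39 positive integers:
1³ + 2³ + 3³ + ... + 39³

Formula: ∑k³ = [n(n+1)/2]²
= [39×40/2]²
= 780²
= 608400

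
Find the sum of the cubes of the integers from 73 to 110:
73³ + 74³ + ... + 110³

Use ∑_{k=1}^{n} k³ = [n(n+1)/2]², then subtract the first 72 terms.
∑_{k=1}^{110} k³ = [110×111/2]² = 6105² = 37271025
∑_{k=1}^{72} k³ = [72×73/2]² = 2628² = 6906384
∑_{k=73}^{110} k³ = 37271025 - 6906384 = 30364641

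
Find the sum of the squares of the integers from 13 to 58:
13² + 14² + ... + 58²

Use ∑_{k=1}^{n} k² = n(n+1)(2n+1)/6, then subtract the first 12 terms.
∑_{k=1}^{58} k² = 58×59×117/6 = 66729
∑_{k=1}^{12} k² = 12×13×25/6 = 650
∑_{k=13}^{58} k² = 66729 - 650 = 66079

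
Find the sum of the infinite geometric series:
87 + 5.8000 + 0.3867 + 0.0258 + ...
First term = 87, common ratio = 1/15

For |r| < 1, S = a / (1 - r)
S = 87 / (1 - (1/15))
S = 87 / (14/15)
S = 1305/14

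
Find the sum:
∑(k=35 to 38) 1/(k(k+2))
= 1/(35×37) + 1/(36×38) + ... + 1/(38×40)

Partial fractions: 1/(k(k+2)) = (1/2)[1/k - 1/(k+2)]
Telescoping leaves the first two and last two terms:
= (1/2)[1/35 + 1/36 - 1/39 - 1/40]
= 187/65520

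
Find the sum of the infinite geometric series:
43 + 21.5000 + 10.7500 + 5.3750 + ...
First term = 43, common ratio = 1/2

For |r| < 1, S = a / (1 - r)
S = 43 / (1 - (1/2))
S = 43 / (1/2)
S = 86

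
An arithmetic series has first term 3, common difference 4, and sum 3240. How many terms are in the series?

Using S = n/2 × [2a + (n-1)d]
3240 = n/2 × [2(3) + (n-1)(4)]
3240 = n/2 × [6 + 4n - 4]
6480 = n × [2 + 4n]
4n² + (2)n - 6480 = 0
Discriminant: Δ = (2)² - 4(4)(-6480) = 4 + 103680 = 103684
√Δ = 322
n = [-(2) + √Δ] / (2·4) = (-2 + 322) / 8 = 320 / 8 = 40
(The negative root is discarded since n must be a positive integer.)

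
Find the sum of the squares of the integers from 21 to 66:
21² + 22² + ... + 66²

Use ∑_{k=1}^{n} k² = n(n+1)(2n+1)/6, then subtract the first 20 terms.
∑_{k=1}^{66} k² = 66×67×133/6 = 98021
∑_{k=1}^{20} k² = 20×21×41/6 = 2870
∑_{k=21}^{66} k² = 98021 - 2870 = 95151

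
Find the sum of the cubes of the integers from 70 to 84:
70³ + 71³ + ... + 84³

Use ∑_{k=1}^{n} k³ = [n(n+1)/2]², then subtract the first 69 terms.
∑_{k=1}^{84} k³ = [84×85/2]² = 3570² = 12744900
∑_{k=1}^{69} k³ = [69×70/2]² = 2415² = 5832225
∑_{k=70}^{84} k³ = 12744900 - 5832225 = 6912675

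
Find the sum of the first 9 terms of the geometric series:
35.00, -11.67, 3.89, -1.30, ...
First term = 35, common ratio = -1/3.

Sₙ = a(1 - rⁿ) / (1 - r)
S_9 = 35(1 - (-1/3)^9) / (1 - (-1/3))
S_9 = 35(1 - (-1/19683)) / (4/3)
S_9 = 172235/6561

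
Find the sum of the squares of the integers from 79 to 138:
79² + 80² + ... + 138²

Use ∑_{k=1}^{n} k² = n(n+1)(2n+1)/6, then subtract the first 78 terms.
∑_{k=1}^{138} k² = 138×139×277/6 = 885569
∑_{k=1}^{78} k² = 78×79×157/6 = 161239
∑_{k=79}^{138} k² = 885569 - 161239 = 724330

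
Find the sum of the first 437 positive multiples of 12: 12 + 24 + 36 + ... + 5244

Factor out 12: = 12(1 + 2 + ... + 437) = 12 × n(n+1)/2
= 12 × 437×438/2
= 12 × 95703
= 1148436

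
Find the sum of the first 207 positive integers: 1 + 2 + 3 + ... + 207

Formula: ∑k = n(n+1)/2
= 207×208/2
= 43056/2
= 21528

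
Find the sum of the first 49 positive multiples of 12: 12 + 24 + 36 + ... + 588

Factor out 12: = 12(1 + 2 + ... + 49) = 12 × n(n+1)/2
= 12 × 49×50/2
= 12 × 1225
= 14700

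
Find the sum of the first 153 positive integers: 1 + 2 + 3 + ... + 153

Formula: ∑k = n(n+1)/2
= 153×154/2
= 23562/2
= 11781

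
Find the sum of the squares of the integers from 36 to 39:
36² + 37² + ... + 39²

Use ∑_{k=1}^{n} k² = n(n+1)(2n+1)/6, then subtract the first 35 terms.
∑_{k=1}^{39} k² = 39×40×79/6 = 20540
∑_{k=1}^{35} k² = 35×36×71/6 = 14910
∑_{k=36}^{39} k² = 20540 - 14910 = 5630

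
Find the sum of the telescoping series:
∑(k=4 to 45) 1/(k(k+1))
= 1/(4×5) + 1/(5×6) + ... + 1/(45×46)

Partial fractions: 1/(k(k+1)) = 1/k - 1/(k+1)
The series telescopes:
= (1/4 - 1/5) + (1/5 - 1/6) + ... + (1/45 - 1/46)
= 1/4 - 1/46
= 21/92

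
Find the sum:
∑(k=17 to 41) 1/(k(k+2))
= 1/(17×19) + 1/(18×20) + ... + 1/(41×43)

Partial fractions: 1/(k(k+2)) = (1/2)[1/k - 1/(k+2)]
Telescoping leaves the first two and last two terms:
= (1/2)[1/17 + 1/18 - 1/42 - 1/43]
= 1550/46053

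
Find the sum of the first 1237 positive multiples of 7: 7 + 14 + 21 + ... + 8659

Factor out 7: = 7(1 + 2 + ... + 1237) = 7 × n(n+1)/2
= 7 × 1237×1238/2
= 7 × 765703
= 5359921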